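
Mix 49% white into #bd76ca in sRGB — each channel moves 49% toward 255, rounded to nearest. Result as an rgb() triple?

rgb(221, 185, 228)

#bd76ca is rgb(189, 118, 202).
Per channel, c → c + 0.49(255 − c):
  R: 189 + 0.49×(255−189) = 189 + 32.34 = 221.34 → 221
  G: 118 + 67.13 = 185.13 → 185
  B: 202 + 25.97 = 227.97 → 228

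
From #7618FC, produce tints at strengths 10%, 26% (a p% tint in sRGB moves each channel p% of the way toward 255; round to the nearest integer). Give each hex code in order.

#7618FC is rgb(118, 24, 252).
10%: (118 + 13.7 = 131.7→132, 24 + 23.1 = 47.1→47, 252→252) → #842FFC
26%: (118 + 35.62 = 153.62→154, 24 + 60.06 = 84.06→84, 252 + 0.78 = 252.78→253) → #9A54FD

#842FFC, #9A54FD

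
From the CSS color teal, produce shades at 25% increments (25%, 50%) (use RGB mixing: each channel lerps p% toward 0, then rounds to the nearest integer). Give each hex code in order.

#006060, #004040

CSS teal is rgb(0, 128, 128).
25%: (0→0, 128 − 32 = 96→96, 128 − 32 = 96→96) → #006060
50%: (0→0, 128 − 64 = 64→64, 128 − 64 = 64→64) → #004040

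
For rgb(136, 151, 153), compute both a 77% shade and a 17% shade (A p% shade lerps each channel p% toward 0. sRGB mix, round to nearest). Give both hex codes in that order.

#1F2323, #717D7F

77% shade:
  R: 136 + 0.77×(0−136) = 136 − 104.72 = 31.28 → 31
  G: 151 − 116.27 = 34.73 → 35
  B: 153 + 0.77×(0−153) = 153 − 117.81 = 35.19 → 35
  → #1F2323
17% shade:
  R: 136 − 23.12 = 112.88 → 113
  G: 151 − 25.67 = 125.33 → 125
  B: 153 − 26.01 = 126.99 → 127
  → #717D7F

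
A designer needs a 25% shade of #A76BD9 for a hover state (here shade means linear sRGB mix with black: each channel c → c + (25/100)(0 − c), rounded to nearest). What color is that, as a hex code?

#A76BD9 is rgb(167, 107, 217).
Per channel, c → c + 0.25(0 − c):
  R: 167 − 41.75 = 125.25 → 125
  G: 107 + 0.25×(0−107) = 107 − 26.75 = 80.25 → 80
  B: 217 + 0.25×(0−217) = 217 − 54.25 = 162.75 → 163
rgb(125, 80, 163) = #7D50A3.

#7D50A3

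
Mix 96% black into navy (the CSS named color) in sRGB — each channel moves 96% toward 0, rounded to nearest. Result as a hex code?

CSS navy is rgb(0, 0, 128).
A 96% shade moves each channel 96% toward 0:
  R: 0 + 0 = 0 → 0
  G: 0 + 0.96×(0−0) = 0 + 0 = 0 → 0
  B: 128 + 0.96×(0−128) = 128 − 122.88 = 5.12 → 5
rgb(0, 0, 5) = #000005.

#000005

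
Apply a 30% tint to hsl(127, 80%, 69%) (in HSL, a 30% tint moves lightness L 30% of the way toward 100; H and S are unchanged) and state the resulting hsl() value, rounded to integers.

hsl(127, 80%, 78%)

L moves 30% from 69 toward 100: 69 + 9.3 = 78.3 → 78.
H and S are unchanged.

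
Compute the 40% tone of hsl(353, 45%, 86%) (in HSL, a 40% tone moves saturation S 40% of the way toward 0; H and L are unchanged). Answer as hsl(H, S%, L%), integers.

S moves 40% from 45 toward 0: 45 − 18 = 27 → 27.
H and L are unchanged.

hsl(353, 27%, 86%)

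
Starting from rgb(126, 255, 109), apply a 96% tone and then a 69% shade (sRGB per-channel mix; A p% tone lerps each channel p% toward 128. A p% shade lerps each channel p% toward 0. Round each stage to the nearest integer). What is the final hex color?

A 96% tone moves each channel 96% toward 128:
  R: 126 + 0.96×(128−126) = 126 + 1.92 = 127.92 → 128
  G: 255 − 121.92 = 133.08 → 133
  B: 109 + 18.24 = 127.24 → 127
After the tone: rgb(128, 133, 127) = #80857F.
A 69% shade moves each channel 69% toward 0:
  R: 128 + 0.69×(0−128) = 128 − 88.32 = 39.68 → 40
  G: 133 + 0.69×(0−133) = 133 − 91.77 = 41.23 → 41
  B: 127 + 0.69×(0−127) = 127 − 87.63 = 39.37 → 39
rgb(40, 41, 39) = #282927.

#282927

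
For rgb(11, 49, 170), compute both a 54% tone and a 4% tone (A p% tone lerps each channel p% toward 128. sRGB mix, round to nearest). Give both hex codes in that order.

54% tone:
  R: 11 + 63.18 = 74.18 → 74
  G: 49 + 0.54×(128−49) = 49 + 42.66 = 91.66 → 92
  B: 170 + 0.54×(128−170) = 170 − 22.68 = 147.32 → 147
  → #4A5C93
4% tone:
  R: 11 + 0.04×(128−11) = 11 + 4.68 = 15.68 → 16
  G: 49 + 0.04×(128−49) = 49 + 3.16 = 52.16 → 52
  B: 170 − 1.68 = 168.32 → 168
  → #1034A8

#4A5C93, #1034A8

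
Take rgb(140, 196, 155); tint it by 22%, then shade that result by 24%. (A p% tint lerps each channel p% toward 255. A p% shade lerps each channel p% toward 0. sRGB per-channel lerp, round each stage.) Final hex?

#7d9f87

Lerp each channel 22% toward 255:
  R: 140 + 0.22×(255−140) = 140 + 25.3 = 165.3 → 165
  G: 196 + 0.22×(255−196) = 196 + 12.98 = 208.98 → 209
  B: 155 + 0.22×(255−155) = 155 + 22 = 177 → 177
After the tint: rgb(165, 209, 177) = #a5d1b1.
A 24% shade moves each channel 24% toward 0:
  R: 165 − 39.6 = 125.4 → 125
  G: 209 − 50.16 = 158.84 → 159
  B: 177 + 0.24×(0−177) = 177 − 42.48 = 134.52 → 135
rgb(125, 159, 135) = #7d9f87.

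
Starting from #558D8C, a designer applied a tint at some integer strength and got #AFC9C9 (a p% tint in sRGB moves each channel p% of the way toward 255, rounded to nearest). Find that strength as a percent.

53%

#558D8C is rgb(85, 141, 140); #AFC9C9 is rgb(175, 201, 201).
On the R channel (widest range): 175 ≈ 85 + (p/100)(255 − 85), so p ≈ 100×(175 − 85)/(255 − 85) = 9000/170 = 52.94.
p = 53 reproduces all three channels after rounding.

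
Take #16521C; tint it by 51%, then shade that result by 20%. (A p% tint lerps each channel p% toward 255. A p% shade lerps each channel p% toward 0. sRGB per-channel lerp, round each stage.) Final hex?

#16521C is rgb(22, 82, 28).
Per channel, c → c + 0.51(255 − c):
  R: 22 + 0.51×(255−22) = 22 + 118.83 = 140.83 → 141
  G: 82 + 0.51×(255−82) = 82 + 88.23 = 170.23 → 170
  B: 28 + 0.51×(255−28) = 28 + 115.77 = 143.77 → 144
After the tint: rgb(141, 170, 144) = #8DAA90.
Per channel, c → c + 0.2(0 − c):
  R: 141 + 0.2×(0−141) = 141 − 28.2 = 112.8 → 113
  G: 170 + 0.2×(0−170) = 170 − 34 = 136 → 136
  B: 144 − 28.8 = 115.2 → 115
rgb(113, 136, 115) = #718873.

#718873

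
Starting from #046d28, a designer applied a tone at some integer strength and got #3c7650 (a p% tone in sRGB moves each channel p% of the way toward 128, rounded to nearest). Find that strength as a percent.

45%

#046d28 is rgb(4, 109, 40); #3c7650 is rgb(60, 118, 80).
On the R channel (widest range): 60 ≈ 4 + (p/100)(128 − 4), so p ≈ 100×(60 − 4)/(128 − 4) = 5600/124 = 45.16.
p = 45 reproduces all three channels after rounding.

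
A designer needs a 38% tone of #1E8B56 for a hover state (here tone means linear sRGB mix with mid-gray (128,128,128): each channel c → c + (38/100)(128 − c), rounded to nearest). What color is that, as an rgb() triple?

#1E8B56 is rgb(30, 139, 86).
A 38% tone moves each channel 38% toward 128:
  R: 30 + 0.38×(128−30) = 30 + 37.24 = 67.24 → 67
  G: 139 + 0.38×(128−139) = 139 − 4.18 = 134.82 → 135
  B: 86 + 15.96 = 101.96 → 102

rgb(67, 135, 102)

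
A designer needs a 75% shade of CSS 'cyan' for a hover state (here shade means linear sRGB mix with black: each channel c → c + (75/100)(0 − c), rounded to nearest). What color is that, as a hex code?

CSS cyan is rgb(0, 255, 255).
A 75% shade moves each channel 75% toward 0:
  R: 0 + 0.75×(0−0) = 0 + 0 = 0 → 0
  G: 255 − 191.25 = 63.75 → 64
  B: 255 + 0.75×(0−255) = 255 − 191.25 = 63.75 → 64
rgb(0, 64, 64) = #004040.

#004040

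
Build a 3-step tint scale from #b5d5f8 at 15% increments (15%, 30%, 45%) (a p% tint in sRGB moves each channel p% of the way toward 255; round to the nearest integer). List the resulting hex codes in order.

#b5d5f8 is rgb(181, 213, 248).
15%: (181 + 11.1 = 192.1→192, 213 + 6.3 = 219.3→219, 248 + 1.05 = 249.05→249) → #c0dbf9
30%: (181 + 22.2 = 203.2→203, 213 + 12.6 = 225.6→226, 248 + 2.1 = 250.1→250) → #cbe2fa
45%: (181 + 33.3 = 214.3→214, 213 + 18.9 = 231.9→232, 248 + 3.15 = 251.15→251) → #d6e8fb

#c0dbf9, #cbe2fa, #d6e8fb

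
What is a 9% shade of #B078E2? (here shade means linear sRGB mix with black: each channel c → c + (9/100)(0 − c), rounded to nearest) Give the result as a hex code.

#A06DCE

#B078E2 is rgb(176, 120, 226).
Per channel, c → c + 0.09(0 − c):
  R: 176 + 0.09×(0−176) = 176 − 15.84 = 160.16 → 160
  G: 120 + 0.09×(0−120) = 120 − 10.8 = 109.2 → 109
  B: 226 + 0.09×(0−226) = 226 − 20.34 = 205.66 → 206
rgb(160, 109, 206) = #A06DCE.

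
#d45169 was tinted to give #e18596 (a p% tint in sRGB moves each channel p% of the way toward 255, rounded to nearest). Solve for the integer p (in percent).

#d45169 is rgb(212, 81, 105); #e18596 is rgb(225, 133, 150).
On the G channel (widest range): 133 ≈ 81 + (p/100)(255 − 81), so p ≈ 100×(133 − 81)/(255 − 81) = 5200/174 = 29.89.
p = 30 reproduces all three channels after rounding.

30%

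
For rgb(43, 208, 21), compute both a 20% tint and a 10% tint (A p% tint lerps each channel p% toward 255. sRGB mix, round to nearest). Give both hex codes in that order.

#55d944, #40d52c

20% tint:
  R: 43 + 0.2×(255−43) = 43 + 42.4 = 85.4 → 85
  G: 208 + 9.4 = 217.4 → 217
  B: 21 + 0.2×(255−21) = 21 + 46.8 = 67.8 → 68
  → #55d944
10% tint:
  R: 43 + 0.1×(255−43) = 43 + 21.2 = 64.2 → 64
  G: 208 + 0.1×(255−208) = 208 + 4.7 = 212.7 → 213
  B: 21 + 0.1×(255−21) = 21 + 23.4 = 44.4 → 44
  → #40d52c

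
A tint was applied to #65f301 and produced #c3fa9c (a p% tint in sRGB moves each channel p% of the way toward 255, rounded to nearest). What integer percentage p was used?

#65f301 is rgb(101, 243, 1); #c3fa9c is rgb(195, 250, 156).
On the B channel (widest range): 156 ≈ 1 + (p/100)(255 − 1), so p ≈ 100×(156 − 1)/(255 − 1) = 15500/254 = 61.02.
p = 61 reproduces all three channels after rounding.

61%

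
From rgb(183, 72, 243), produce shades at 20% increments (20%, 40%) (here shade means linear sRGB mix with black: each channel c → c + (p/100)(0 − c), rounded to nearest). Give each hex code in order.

#923AC2, #6E2B92

20%: (183 − 36.6 = 146.4→146, 72 − 14.4 = 57.6→58, 243 − 48.6 = 194.4→194) → #923AC2
40%: (183 − 73.2 = 109.8→110, 72 − 28.8 = 43.2→43, 243 − 97.2 = 145.8→146) → #6E2B92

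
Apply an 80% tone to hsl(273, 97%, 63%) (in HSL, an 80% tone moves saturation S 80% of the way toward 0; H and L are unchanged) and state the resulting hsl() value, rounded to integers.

hsl(273, 19%, 63%)

S moves 80% from 97 toward 0: 97 − 77.6 = 19.4 → 19.
H and L are unchanged.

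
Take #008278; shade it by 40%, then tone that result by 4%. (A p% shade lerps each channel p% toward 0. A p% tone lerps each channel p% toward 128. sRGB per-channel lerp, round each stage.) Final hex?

#05504A

#008278 is rgb(0, 130, 120).
A 40% shade moves each channel 40% toward 0:
  R: 0 + 0.4×(0−0) = 0 + 0 = 0 → 0
  G: 130 + 0.4×(0−130) = 130 − 52 = 78 → 78
  B: 120 − 48 = 72 → 72
After the shade: rgb(0, 78, 72) = #004E48.
Per channel, c → c + 0.04(128 − c):
  R: 0 + 5.12 = 5.12 → 5
  G: 78 + 2 = 80 → 80
  B: 72 + 0.04×(128−72) = 72 + 2.24 = 74.24 → 74
rgb(5, 80, 74) = #05504A.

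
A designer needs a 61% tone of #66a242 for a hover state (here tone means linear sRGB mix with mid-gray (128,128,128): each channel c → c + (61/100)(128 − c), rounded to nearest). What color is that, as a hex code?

#66a242 is rgb(102, 162, 66).
Per channel, c → c + 0.61(128 − c):
  R: 102 + 0.61×(128−102) = 102 + 15.86 = 117.86 → 118
  G: 162 + 0.61×(128−162) = 162 − 20.74 = 141.26 → 141
  B: 66 + 37.82 = 103.82 → 104
rgb(118, 141, 104) = #768d68.

#768d68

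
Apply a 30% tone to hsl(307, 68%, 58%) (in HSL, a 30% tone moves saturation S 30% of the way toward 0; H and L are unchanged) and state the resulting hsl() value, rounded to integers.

S moves 30% from 68 toward 0: 68 − 20.4 = 47.6 → 48.
H and L are unchanged.

hsl(307, 48%, 58%)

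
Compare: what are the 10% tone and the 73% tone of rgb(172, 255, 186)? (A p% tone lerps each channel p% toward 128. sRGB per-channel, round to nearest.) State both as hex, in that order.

#A8F2B4, #8CA290

10% tone:
  R: 172 + 0.1×(128−172) = 172 − 4.4 = 167.6 → 168
  G: 255 + 0.1×(128−255) = 255 − 12.7 = 242.3 → 242
  B: 186 + 0.1×(128−186) = 186 − 5.8 = 180.2 → 180
  → #A8F2B4
73% tone:
  R: 172 − 32.12 = 139.88 → 140
  G: 255 + 0.73×(128−255) = 255 − 92.71 = 162.29 → 162
  B: 186 − 42.34 = 143.66 → 144
  → #8CA290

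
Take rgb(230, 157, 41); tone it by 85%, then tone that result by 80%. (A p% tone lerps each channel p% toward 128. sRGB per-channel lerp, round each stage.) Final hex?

#83817d

Per channel, c → c + 0.85(128 − c):
  R: 230 − 86.7 = 143.3 → 143
  G: 157 − 24.65 = 132.35 → 132
  B: 41 + 0.85×(128−41) = 41 + 73.95 = 114.95 → 115
After the tone: rgb(143, 132, 115) = #8f8473.
Lerp each channel 80% toward 128:
  R: 143 − 12 = 131 → 131
  G: 132 + 0.8×(128−132) = 132 − 3.2 = 128.8 → 129
  B: 115 + 10.4 = 125.4 → 125
rgb(131, 129, 125) = #83817d.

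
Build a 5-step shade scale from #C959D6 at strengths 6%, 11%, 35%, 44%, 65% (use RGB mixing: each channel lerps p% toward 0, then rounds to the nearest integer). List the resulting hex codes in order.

#C959D6 is rgb(201, 89, 214).
6%: (201 − 12.06 = 188.94→189, 89 − 5.34 = 83.66→84, 214 − 12.84 = 201.16→201) → #BD54C9
11%: (201 − 22.11 = 178.89→179, 89 − 9.79 = 79.21→79, 214 − 23.54 = 190.46→190) → #B34FBE
35%: (201 − 70.35 = 130.65→131, 89 − 31.15 = 57.85→58, 214 − 74.9 = 139.1→139) → #833A8B
44%: (201 − 88.44 = 112.56→113, 89 − 39.16 = 49.84→50, 214 − 94.16 = 119.84→120) → #713278
65%: (201 − 130.65 = 70.35→70, 89 − 57.85 = 31.15→31, 214 − 139.1 = 74.9→75) → #461F4B

#BD54C9, #B34FBE, #833A8B, #713278, #461F4B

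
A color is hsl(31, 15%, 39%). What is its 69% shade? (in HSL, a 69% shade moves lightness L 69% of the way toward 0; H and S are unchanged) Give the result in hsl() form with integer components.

hsl(31, 15%, 12%)

L moves 69% from 39 toward 0: 39 − 26.91 = 12.09 → 12.
H and S are unchanged.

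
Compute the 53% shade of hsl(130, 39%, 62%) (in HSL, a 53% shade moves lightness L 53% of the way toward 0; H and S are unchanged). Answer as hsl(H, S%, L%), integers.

L moves 53% from 62 toward 0: 62 − 32.86 = 29.14 → 29.
H and S are unchanged.

hsl(130, 39%, 29%)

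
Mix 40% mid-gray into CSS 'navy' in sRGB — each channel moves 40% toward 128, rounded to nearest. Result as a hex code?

CSS navy is rgb(0, 0, 128).
A 40% tone moves each channel 40% toward 128:
  R: 0 + 51.2 = 51.2 → 51
  G: 0 + 51.2 = 51.2 → 51
  B: 128 + 0.4×(128−128) = 128 + 0 = 128 → 128
rgb(51, 51, 128) = #333380.

#333380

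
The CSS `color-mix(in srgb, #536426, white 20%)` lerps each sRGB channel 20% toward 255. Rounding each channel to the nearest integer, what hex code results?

#536426 is rgb(83, 100, 38).
Lerp each channel 20% toward 255:
  R: 83 + 34.4 = 117.4 → 117
  G: 100 + 0.2×(255−100) = 100 + 31 = 131 → 131
  B: 38 + 0.2×(255−38) = 38 + 43.4 = 81.4 → 81
rgb(117, 131, 81) = #758351.

#758351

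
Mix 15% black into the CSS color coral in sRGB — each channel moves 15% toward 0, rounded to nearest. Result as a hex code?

#D96C44

CSS coral is rgb(255, 127, 80).
A 15% shade moves each channel 15% toward 0:
  R: 255 + 0.15×(0−255) = 255 − 38.25 = 216.75 → 217
  G: 127 − 19.05 = 107.95 → 108
  B: 80 − 12 = 68 → 68
rgb(217, 108, 68) = #D96C44.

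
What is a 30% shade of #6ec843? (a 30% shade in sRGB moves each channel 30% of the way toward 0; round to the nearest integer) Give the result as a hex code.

#4d8c2f

#6ec843 is rgb(110, 200, 67).
Per channel, c → c + 0.3(0 − c):
  R: 110 − 33 = 77 → 77
  G: 200 + 0.3×(0−200) = 200 − 60 = 140 → 140
  B: 67 − 20.1 = 46.9 → 47
rgb(77, 140, 47) = #4d8c2f.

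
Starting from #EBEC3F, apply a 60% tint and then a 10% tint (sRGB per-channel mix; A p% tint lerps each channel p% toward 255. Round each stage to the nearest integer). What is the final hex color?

#EBEC3F is rgb(235, 236, 63).
Per channel, c → c + 0.6(255 − c):
  R: 235 + 0.6×(255−235) = 235 + 12 = 247 → 247
  G: 236 + 11.4 = 247.4 → 247
  B: 63 + 0.6×(255−63) = 63 + 115.2 = 178.2 → 178
After the tint: rgb(247, 247, 178) = #F7F7B2.
Per channel, c → c + 0.1(255 − c):
  R: 247 + 0.8 = 247.8 → 248
  G: 247 + 0.8 = 247.8 → 248
  B: 178 + 0.1×(255−178) = 178 + 7.7 = 185.7 → 186
rgb(248, 248, 186) = #F8F8BA.

#F8F8BA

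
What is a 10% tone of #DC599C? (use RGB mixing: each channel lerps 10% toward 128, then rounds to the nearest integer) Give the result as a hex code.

#DC599C is rgb(220, 89, 156).
Lerp each channel 10% toward 128:
  R: 220 + 0.1×(128−220) = 220 − 9.2 = 210.8 → 211
  G: 89 + 3.9 = 92.9 → 93
  B: 156 + 0.1×(128−156) = 156 − 2.8 = 153.2 → 153
rgb(211, 93, 153) = #D35D99.

#D35D99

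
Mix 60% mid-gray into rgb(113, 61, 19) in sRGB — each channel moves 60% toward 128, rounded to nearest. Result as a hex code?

#7a6554

Per channel, c → c + 0.6(128 − c):
  R: 113 + 9 = 122 → 122
  G: 61 + 0.6×(128−61) = 61 + 40.2 = 101.2 → 101
  B: 19 + 65.4 = 84.4 → 84
rgb(122, 101, 84) = #7a6554.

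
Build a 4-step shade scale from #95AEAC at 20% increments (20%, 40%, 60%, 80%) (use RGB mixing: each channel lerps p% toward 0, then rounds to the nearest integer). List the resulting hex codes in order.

#95AEAC is rgb(149, 174, 172).
20%: (149 − 29.8 = 119.2→119, 174 − 34.8 = 139.2→139, 172 − 34.4 = 137.6→138) → #778B8A
40%: (149 − 59.6 = 89.4→89, 174 − 69.6 = 104.4→104, 172 − 68.8 = 103.2→103) → #596867
60%: (149 − 89.4 = 59.6→60, 174 − 104.4 = 69.6→70, 172 − 103.2 = 68.8→69) → #3C4645
80%: (149 − 119.2 = 29.8→30, 174 − 139.2 = 34.8→35, 172 − 137.6 = 34.4→34) → #1E2322

#778B8A, #596867, #3C4645, #1E2322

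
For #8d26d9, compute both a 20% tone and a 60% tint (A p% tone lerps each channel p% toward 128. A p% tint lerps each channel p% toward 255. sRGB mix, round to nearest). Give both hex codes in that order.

#8d26d9 is rgb(141, 38, 217).
20% tone:
  R: 141 − 2.6 = 138.4 → 138
  G: 38 + 18 = 56 → 56
  B: 217 + 0.2×(128−217) = 217 − 17.8 = 199.2 → 199
  → #8a38c7
60% tint:
  R: 141 + 68.4 = 209.4 → 209
  G: 38 + 0.6×(255−38) = 38 + 130.2 = 168.2 → 168
  B: 217 + 22.8 = 239.8 → 240
  → #d1a8f0

#8a38c7, #d1a8f0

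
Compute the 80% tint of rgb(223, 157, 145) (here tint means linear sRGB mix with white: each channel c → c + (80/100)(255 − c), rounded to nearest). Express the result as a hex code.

Per channel, c → c + 0.8(255 − c):
  R: 223 + 0.8×(255−223) = 223 + 25.6 = 248.6 → 249
  G: 157 + 0.8×(255−157) = 157 + 78.4 = 235.4 → 235
  B: 145 + 0.8×(255−145) = 145 + 88 = 233 → 233
rgb(249, 235, 233) = #F9EBE9.

#F9EBE9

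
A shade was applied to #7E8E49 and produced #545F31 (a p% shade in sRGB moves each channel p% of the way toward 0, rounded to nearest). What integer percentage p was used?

33%

#7E8E49 is rgb(126, 142, 73); #545F31 is rgb(84, 95, 49).
On the G channel (widest range): 95 ≈ 142 + (p/100)(0 − 142), so p ≈ 100×(95 − 142)/(0 − 142) = -4700/-142 = 33.10.
p = 33 reproduces all three channels after rounding.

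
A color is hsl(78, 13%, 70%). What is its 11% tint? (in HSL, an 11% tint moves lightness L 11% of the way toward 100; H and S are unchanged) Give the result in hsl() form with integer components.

hsl(78, 13%, 73%)

L moves 11% from 70 toward 100: 70 + 3.3 = 73.3 → 73.
H and S are unchanged.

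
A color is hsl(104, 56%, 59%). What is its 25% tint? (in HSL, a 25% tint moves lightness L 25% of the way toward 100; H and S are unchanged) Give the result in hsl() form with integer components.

hsl(104, 56%, 69%)

L moves 25% from 59 toward 100: 59 + 10.25 = 69.25 → 69.
H and S are unchanged.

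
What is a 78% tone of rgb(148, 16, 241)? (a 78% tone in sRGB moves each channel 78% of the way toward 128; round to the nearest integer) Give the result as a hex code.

#846799

Lerp each channel 78% toward 128:
  R: 148 − 15.6 = 132.4 → 132
  G: 16 + 87.36 = 103.36 → 103
  B: 241 − 88.14 = 152.86 → 153
rgb(132, 103, 153) = #846799.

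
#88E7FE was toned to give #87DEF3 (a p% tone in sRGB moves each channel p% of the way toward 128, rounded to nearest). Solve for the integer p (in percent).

#88E7FE is rgb(136, 231, 254); #87DEF3 is rgb(135, 222, 243).
On the B channel (widest range): 243 ≈ 254 + (p/100)(128 − 254), so p ≈ 100×(243 − 254)/(128 − 254) = -1100/-126 = 8.73.
p = 9 reproduces all three channels after rounding.

9%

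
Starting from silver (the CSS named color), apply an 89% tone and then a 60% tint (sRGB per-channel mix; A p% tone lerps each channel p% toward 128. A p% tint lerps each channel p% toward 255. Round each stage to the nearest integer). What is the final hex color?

CSS silver is rgb(192, 192, 192).
Lerp each channel 89% toward 128:
  R: 192 + 0.89×(128−192) = 192 − 56.96 = 135.04 → 135
  G: 192 − 56.96 = 135.04 → 135
  B: 192 − 56.96 = 135.04 → 135
After the tone: rgb(135, 135, 135) = #878787.
Lerp each channel 60% toward 255:
  R: 135 + 0.6×(255−135) = 135 + 72 = 207 → 207
  G: 135 + 72 = 207 → 207
  B: 135 + 0.6×(255−135) = 135 + 72 = 207 → 207
rgb(207, 207, 207) = #cfcfcf.

#cfcfcf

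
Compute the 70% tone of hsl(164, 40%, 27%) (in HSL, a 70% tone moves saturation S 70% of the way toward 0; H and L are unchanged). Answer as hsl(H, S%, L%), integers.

S moves 70% from 40 toward 0: 40 − 28 = 12 → 12.
H and L are unchanged.

hsl(164, 12%, 27%)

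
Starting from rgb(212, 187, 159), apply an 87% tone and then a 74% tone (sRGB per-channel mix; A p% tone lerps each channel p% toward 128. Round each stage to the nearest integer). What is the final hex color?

#838281

Per channel, c → c + 0.87(128 − c):
  R: 212 − 73.08 = 138.92 → 139
  G: 187 + 0.87×(128−187) = 187 − 51.33 = 135.67 → 136
  B: 159 + 0.87×(128−159) = 159 − 26.97 = 132.03 → 132
After the tone: rgb(139, 136, 132) = #8b8884.
A 74% tone moves each channel 74% toward 128:
  R: 139 − 8.14 = 130.86 → 131
  G: 136 + 0.74×(128−136) = 136 − 5.92 = 130.08 → 130
  B: 132 − 2.96 = 129.04 → 129
rgb(131, 130, 129) = #838281.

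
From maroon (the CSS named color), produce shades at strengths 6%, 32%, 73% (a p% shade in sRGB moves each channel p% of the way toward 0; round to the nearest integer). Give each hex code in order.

#780000, #570000, #230000

CSS maroon is rgb(128, 0, 0).
6%: (128 − 7.68 = 120.32→120, 0→0, 0→0) → #780000
32%: (128 − 40.96 = 87.04→87, 0→0, 0→0) → #570000
73%: (128 − 93.44 = 34.56→35, 0→0, 0→0) → #230000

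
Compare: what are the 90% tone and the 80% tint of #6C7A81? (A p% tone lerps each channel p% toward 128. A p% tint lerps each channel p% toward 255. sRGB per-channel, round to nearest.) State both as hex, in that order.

#6C7A81 is rgb(108, 122, 129).
90% tone:
  R: 108 + 0.9×(128−108) = 108 + 18 = 126 → 126
  G: 122 + 0.9×(128−122) = 122 + 5.4 = 127.4 → 127
  B: 129 + 0.9×(128−129) = 129 − 0.9 = 128.1 → 128
  → #7E7F80
80% tint:
  R: 108 + 0.8×(255−108) = 108 + 117.6 = 225.6 → 226
  G: 122 + 106.4 = 228.4 → 228
  B: 129 + 0.8×(255−129) = 129 + 100.8 = 229.8 → 230
  → #E2E4E6

#7E7F80, #E2E4E6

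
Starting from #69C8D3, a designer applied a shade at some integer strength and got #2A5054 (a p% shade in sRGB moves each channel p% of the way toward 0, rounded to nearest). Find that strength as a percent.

60%

#69C8D3 is rgb(105, 200, 211); #2A5054 is rgb(42, 80, 84).
On the B channel (widest range): 84 ≈ 211 + (p/100)(0 − 211), so p ≈ 100×(84 − 211)/(0 − 211) = -12700/-211 = 60.19.
p = 60 reproduces all three channels after rounding.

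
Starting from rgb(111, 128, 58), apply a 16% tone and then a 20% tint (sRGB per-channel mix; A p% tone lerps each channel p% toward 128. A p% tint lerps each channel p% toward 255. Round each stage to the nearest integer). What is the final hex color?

#8e996a

Lerp each channel 16% toward 128:
  R: 111 + 0.16×(128−111) = 111 + 2.72 = 113.72 → 114
  G: 128 + 0.16×(128−128) = 128 + 0 = 128 → 128
  B: 58 + 11.2 = 69.2 → 69
After the tone: rgb(114, 128, 69) = #728045.
Per channel, c → c + 0.2(255 − c):
  R: 114 + 0.2×(255−114) = 114 + 28.2 = 142.2 → 142
  G: 128 + 0.2×(255−128) = 128 + 25.4 = 153.4 → 153
  B: 69 + 0.2×(255−69) = 69 + 37.2 = 106.2 → 106
rgb(142, 153, 106) = #8e996a.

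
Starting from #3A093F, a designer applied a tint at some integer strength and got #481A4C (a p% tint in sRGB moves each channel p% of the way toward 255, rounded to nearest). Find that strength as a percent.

#3A093F is rgb(58, 9, 63); #481A4C is rgb(72, 26, 76).
On the G channel (widest range): 26 ≈ 9 + (p/100)(255 − 9), so p ≈ 100×(26 − 9)/(255 − 9) = 1700/246 = 6.91.
p = 7 reproduces all three channels after rounding.

7%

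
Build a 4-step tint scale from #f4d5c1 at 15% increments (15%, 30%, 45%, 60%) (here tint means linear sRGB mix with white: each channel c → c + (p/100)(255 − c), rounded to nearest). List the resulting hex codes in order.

#f6dbca, #f7e2d4, #f9e8dd, #fbeee6

#f4d5c1 is rgb(244, 213, 193).
15%: (244 + 1.65 = 245.65→246, 213 + 6.3 = 219.3→219, 193 + 9.3 = 202.3→202) → #f6dbca
30%: (244 + 3.3 = 247.3→247, 213 + 12.6 = 225.6→226, 193 + 18.6 = 211.6→212) → #f7e2d4
45%: (244 + 4.95 = 248.95→249, 213 + 18.9 = 231.9→232, 193 + 27.9 = 220.9→221) → #f9e8dd
60%: (244 + 6.6 = 250.6→251, 213 + 25.2 = 238.2→238, 193 + 37.2 = 230.2→230) → #fbeee6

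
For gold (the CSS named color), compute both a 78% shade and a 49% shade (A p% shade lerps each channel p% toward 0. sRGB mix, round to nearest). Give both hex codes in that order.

#382F00, #826E00

CSS gold is rgb(255, 215, 0).
78% shade:
  R: 255 + 0.78×(0−255) = 255 − 198.9 = 56.1 → 56
  G: 215 − 167.7 = 47.3 → 47
  B: 0 + 0.78×(0−0) = 0 + 0 = 0 → 0
  → #382F00
49% shade:
  R: 255 + 0.49×(0−255) = 255 − 124.95 = 130.05 → 130
  G: 215 + 0.49×(0−215) = 215 − 105.35 = 109.65 → 110
  B: 0 + 0 = 0 → 0
  → #826E00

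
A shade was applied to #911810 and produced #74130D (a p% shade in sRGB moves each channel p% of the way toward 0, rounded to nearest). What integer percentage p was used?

20%

#911810 is rgb(145, 24, 16); #74130D is rgb(116, 19, 13).
On the R channel (widest range): 116 ≈ 145 + (p/100)(0 − 145), so p ≈ 100×(116 − 145)/(0 − 145) = -2900/-145 = 20.00.
p = 20 reproduces all three channels after rounding.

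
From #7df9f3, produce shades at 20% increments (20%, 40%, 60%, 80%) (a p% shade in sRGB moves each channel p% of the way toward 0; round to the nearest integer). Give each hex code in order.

#7df9f3 is rgb(125, 249, 243).
20%: (125 − 25 = 100→100, 249 − 49.8 = 199.2→199, 243 − 48.6 = 194.4→194) → #64c7c2
40%: (125 − 50 = 75→75, 249 − 99.6 = 149.4→149, 243 − 97.2 = 145.8→146) → #4b9592
60%: (125 − 75 = 50→50, 249 − 149.4 = 99.6→100, 243 − 145.8 = 97.2→97) → #326461
80%: (125 − 100 = 25→25, 249 − 199.2 = 49.8→50, 243 − 194.4 = 48.6→49) → #193231

#64c7c2, #4b9592, #326461, #193231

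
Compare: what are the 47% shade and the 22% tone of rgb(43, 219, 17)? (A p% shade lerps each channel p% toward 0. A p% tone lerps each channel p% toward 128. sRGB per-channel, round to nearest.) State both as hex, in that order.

47% shade:
  R: 43 + 0.47×(0−43) = 43 − 20.21 = 22.79 → 23
  G: 219 − 102.93 = 116.07 → 116
  B: 17 − 7.99 = 9.01 → 9
  → #177409
22% tone:
  R: 43 + 18.7 = 61.7 → 62
  G: 219 + 0.22×(128−219) = 219 − 20.02 = 198.98 → 199
  B: 17 + 24.42 = 41.42 → 41
  → #3ec729

#177409, #3ec729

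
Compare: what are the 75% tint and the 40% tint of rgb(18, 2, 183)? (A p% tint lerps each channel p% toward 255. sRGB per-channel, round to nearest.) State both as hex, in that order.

75% tint:
  R: 18 + 177.75 = 195.75 → 196
  G: 2 + 0.75×(255−2) = 2 + 189.75 = 191.75 → 192
  B: 183 + 54 = 237 → 237
  → #C4C0ED
40% tint:
  R: 18 + 0.4×(255−18) = 18 + 94.8 = 112.8 → 113
  G: 2 + 101.2 = 103.2 → 103
  B: 183 + 0.4×(255−183) = 183 + 28.8 = 211.8 → 212
  → #7167D4

#C4C0ED, #7167D4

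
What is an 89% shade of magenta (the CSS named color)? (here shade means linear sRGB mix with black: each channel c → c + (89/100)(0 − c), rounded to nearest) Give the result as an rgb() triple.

CSS magenta is rgb(255, 0, 255).
Lerp each channel 89% toward 0:
  R: 255 − 226.95 = 28.05 → 28
  G: 0 + 0 = 0 → 0
  B: 255 + 0.89×(0−255) = 255 − 226.95 = 28.05 → 28

rgb(28, 0, 28)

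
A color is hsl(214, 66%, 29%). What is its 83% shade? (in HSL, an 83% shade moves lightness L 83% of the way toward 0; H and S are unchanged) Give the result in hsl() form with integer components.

L moves 83% from 29 toward 0: 29 − 24.07 = 4.93 → 5.
H and S are unchanged.

hsl(214, 66%, 5%)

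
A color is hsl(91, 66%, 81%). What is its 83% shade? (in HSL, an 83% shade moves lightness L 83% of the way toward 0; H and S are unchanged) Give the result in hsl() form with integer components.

hsl(91, 66%, 14%)

L moves 83% from 81 toward 0: 81 − 67.23 = 13.77 → 14.
H and S are unchanged.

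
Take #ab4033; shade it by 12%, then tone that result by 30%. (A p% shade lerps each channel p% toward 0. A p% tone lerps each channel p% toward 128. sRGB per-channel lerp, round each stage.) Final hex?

#8f4e46

#ab4033 is rgb(171, 64, 51).
Per channel, c → c + 0.12(0 − c):
  R: 171 − 20.52 = 150.48 → 150
  G: 64 + 0.12×(0−64) = 64 − 7.68 = 56.32 → 56
  B: 51 − 6.12 = 44.88 → 45
After the shade: rgb(150, 56, 45) = #96382d.
Lerp each channel 30% toward 128:
  R: 150 + 0.3×(128−150) = 150 − 6.6 = 143.4 → 143
  G: 56 + 21.6 = 77.6 → 78
  B: 45 + 24.9 = 69.9 → 70
rgb(143, 78, 70) = #8f4e46.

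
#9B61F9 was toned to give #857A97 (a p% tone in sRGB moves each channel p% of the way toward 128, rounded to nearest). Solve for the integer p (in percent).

#9B61F9 is rgb(155, 97, 249); #857A97 is rgb(133, 122, 151).
On the B channel (widest range): 151 ≈ 249 + (p/100)(128 − 249), so p ≈ 100×(151 − 249)/(128 − 249) = -9800/-121 = 80.99.
p = 81 reproduces all three channels after rounding.

81%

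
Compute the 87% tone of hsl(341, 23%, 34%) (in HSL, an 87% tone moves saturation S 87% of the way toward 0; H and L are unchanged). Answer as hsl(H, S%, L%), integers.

hsl(341, 3%, 34%)

S moves 87% from 23 toward 0: 23 − 20.01 = 2.99 → 3.
H and L are unchanged.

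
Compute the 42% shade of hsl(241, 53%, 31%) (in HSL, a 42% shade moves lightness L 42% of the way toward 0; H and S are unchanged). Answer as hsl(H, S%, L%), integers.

L moves 42% from 31 toward 0: 31 − 13.02 = 17.98 → 18.
H and S are unchanged.

hsl(241, 53%, 18%)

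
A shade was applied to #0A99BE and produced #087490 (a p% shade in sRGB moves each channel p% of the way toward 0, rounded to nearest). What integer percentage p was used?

24%

#0A99BE is rgb(10, 153, 190); #087490 is rgb(8, 116, 144).
On the B channel (widest range): 144 ≈ 190 + (p/100)(0 − 190), so p ≈ 100×(144 − 190)/(0 − 190) = -4600/-190 = 24.21.
p = 24 reproduces all three channels after rounding.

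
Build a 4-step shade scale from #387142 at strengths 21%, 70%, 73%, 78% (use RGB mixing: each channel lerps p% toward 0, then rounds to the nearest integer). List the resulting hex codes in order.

#2c5934, #112214, #0f1f12, #0c190f

#387142 is rgb(56, 113, 66).
21%: (56 − 11.76 = 44.24→44, 113 − 23.73 = 89.27→89, 66 − 13.86 = 52.14→52) → #2c5934
70%: (56 − 39.2 = 16.8→17, 113 − 79.1 = 33.9→34, 66 − 46.2 = 19.8→20) → #112214
73%: (56 − 40.88 = 15.12→15, 113 − 82.49 = 30.51→31, 66 − 48.18 = 17.82→18) → #0f1f12
78%: (56 − 43.68 = 12.32→12, 113 − 88.14 = 24.86→25, 66 − 51.48 = 14.52→15) → #0c190f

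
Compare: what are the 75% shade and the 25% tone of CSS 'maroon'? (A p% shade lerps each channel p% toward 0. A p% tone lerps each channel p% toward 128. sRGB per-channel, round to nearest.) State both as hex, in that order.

CSS maroon is rgb(128, 0, 0).
75% shade:
  R: 128 − 96 = 32 → 32
  G: 0 + 0.75×(0−0) = 0 + 0 = 0 → 0
  B: 0 + 0 = 0 → 0
  → #200000
25% tone:
  R: 128 + 0.25×(128−128) = 128 + 0 = 128 → 128
  G: 0 + 0.25×(128−0) = 0 + 32 = 32 → 32
  B: 0 + 32 = 32 → 32
  → #802020

#200000, #802020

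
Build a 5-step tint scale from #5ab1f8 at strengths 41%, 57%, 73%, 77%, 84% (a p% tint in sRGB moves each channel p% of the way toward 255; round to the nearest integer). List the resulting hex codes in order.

#9ed1fb, #b8ddfc, #d2eafd, #d9edfd, #e5f3fe

#5ab1f8 is rgb(90, 177, 248).
41%: (90 + 67.65 = 157.65→158, 177 + 31.98 = 208.98→209, 248 + 2.87 = 250.87→251) → #9ed1fb
57%: (90 + 94.05 = 184.05→184, 177 + 44.46 = 221.46→221, 248 + 3.99 = 251.99→252) → #b8ddfc
73%: (90 + 120.45 = 210.45→210, 177 + 56.94 = 233.94→234, 248 + 5.11 = 253.11→253) → #d2eafd
77%: (90 + 127.05 = 217.05→217, 177 + 60.06 = 237.06→237, 248 + 5.39 = 253.39→253) → #d9edfd
84%: (90 + 138.6 = 228.6→229, 177 + 65.52 = 242.52→243, 248 + 5.88 = 253.88→254) → #e5f3fe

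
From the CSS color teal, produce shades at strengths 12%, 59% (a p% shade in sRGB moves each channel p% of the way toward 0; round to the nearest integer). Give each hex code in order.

#007171, #003434

CSS teal is rgb(0, 128, 128).
12%: (0→0, 128 − 15.36 = 112.64→113, 128 − 15.36 = 112.64→113) → #007171
59%: (0→0, 128 − 75.52 = 52.48→52, 128 − 75.52 = 52.48→52) → #003434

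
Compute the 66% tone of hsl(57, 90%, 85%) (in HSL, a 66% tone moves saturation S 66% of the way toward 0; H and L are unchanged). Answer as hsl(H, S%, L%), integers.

S moves 66% from 90 toward 0: 90 − 59.4 = 30.6 → 31.
H and L are unchanged.

hsl(57, 31%, 85%)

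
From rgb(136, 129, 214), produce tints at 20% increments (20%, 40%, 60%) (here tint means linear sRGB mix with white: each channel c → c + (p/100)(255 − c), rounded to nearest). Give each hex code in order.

20%: (136 + 23.8 = 159.8→160, 129 + 25.2 = 154.2→154, 214 + 8.2 = 222.2→222) → #A09ADE
40%: (136 + 47.6 = 183.6→184, 129 + 50.4 = 179.4→179, 214 + 16.4 = 230.4→230) → #B8B3E6
60%: (136 + 71.4 = 207.4→207, 129 + 75.6 = 204.6→205, 214 + 24.6 = 238.6→239) → #CFCDEF

#A09ADE, #B8B3E6, #CFCDEF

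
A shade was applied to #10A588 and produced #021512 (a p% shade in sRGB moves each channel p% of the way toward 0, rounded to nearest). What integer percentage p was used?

#10A588 is rgb(16, 165, 136); #021512 is rgb(2, 21, 18).
On the G channel (widest range): 21 ≈ 165 + (p/100)(0 − 165), so p ≈ 100×(21 − 165)/(0 − 165) = -14400/-165 = 87.27.
p = 87 reproduces all three channels after rounding.

87%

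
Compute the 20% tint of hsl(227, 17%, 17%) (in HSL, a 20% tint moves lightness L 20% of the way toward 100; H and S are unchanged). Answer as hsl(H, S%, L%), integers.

hsl(227, 17%, 34%)

L moves 20% from 17 toward 100: 17 + 16.6 = 33.6 → 34.
H and S are unchanged.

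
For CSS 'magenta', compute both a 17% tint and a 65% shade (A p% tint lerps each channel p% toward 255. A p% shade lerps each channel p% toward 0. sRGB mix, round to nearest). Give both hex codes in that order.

CSS magenta is rgb(255, 0, 255).
17% tint:
  R: 255 + 0.17×(255−255) = 255 + 0 = 255 → 255
  G: 0 + 43.35 = 43.35 → 43
  B: 255 + 0 = 255 → 255
  → #FF2BFF
65% shade:
  R: 255 + 0.65×(0−255) = 255 − 165.75 = 89.25 → 89
  G: 0 + 0.65×(0−0) = 0 + 0 = 0 → 0
  B: 255 − 165.75 = 89.25 → 89
  → #590059

#FF2BFF, #590059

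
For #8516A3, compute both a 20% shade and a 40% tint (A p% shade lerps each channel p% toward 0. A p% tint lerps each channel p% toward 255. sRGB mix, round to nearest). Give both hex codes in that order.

#8516A3 is rgb(133, 22, 163).
20% shade:
  R: 133 + 0.2×(0−133) = 133 − 26.6 = 106.4 → 106
  G: 22 + 0.2×(0−22) = 22 − 4.4 = 17.6 → 18
  B: 163 − 32.6 = 130.4 → 130
  → #6A1282
40% tint:
  R: 133 + 0.4×(255−133) = 133 + 48.8 = 181.8 → 182
  G: 22 + 0.4×(255−22) = 22 + 93.2 = 115.2 → 115
  B: 163 + 36.8 = 199.8 → 200
  → #B673C8

#6A1282, #B673C8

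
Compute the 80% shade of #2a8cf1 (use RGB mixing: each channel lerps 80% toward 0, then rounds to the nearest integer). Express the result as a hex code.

#2a8cf1 is rgb(42, 140, 241).
Per channel, c → c + 0.8(0 − c):
  R: 42 + 0.8×(0−42) = 42 − 33.6 = 8.4 → 8
  G: 140 − 112 = 28 → 28
  B: 241 + 0.8×(0−241) = 241 − 192.8 = 48.2 → 48
rgb(8, 28, 48) = #081c30.

#081c30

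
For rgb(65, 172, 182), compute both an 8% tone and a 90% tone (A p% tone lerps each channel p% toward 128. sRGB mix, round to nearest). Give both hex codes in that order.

#46A8B2, #7A8485

8% tone:
  R: 65 + 5.04 = 70.04 → 70
  G: 172 + 0.08×(128−172) = 172 − 3.52 = 168.48 → 168
  B: 182 + 0.08×(128−182) = 182 − 4.32 = 177.68 → 178
  → #46A8B2
90% tone:
  R: 65 + 56.7 = 121.7 → 122
  G: 172 + 0.9×(128−172) = 172 − 39.6 = 132.4 → 132
  B: 182 + 0.9×(128−182) = 182 − 48.6 = 133.4 → 133
  → #7A8485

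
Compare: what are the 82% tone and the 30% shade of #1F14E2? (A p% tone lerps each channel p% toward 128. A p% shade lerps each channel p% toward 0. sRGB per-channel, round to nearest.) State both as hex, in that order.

#1F14E2 is rgb(31, 20, 226).
82% tone:
  R: 31 + 79.54 = 110.54 → 111
  G: 20 + 0.82×(128−20) = 20 + 88.56 = 108.56 → 109
  B: 226 + 0.82×(128−226) = 226 − 80.36 = 145.64 → 146
  → #6F6D92
30% shade:
  R: 31 + 0.3×(0−31) = 31 − 9.3 = 21.7 → 22
  G: 20 − 6 = 14 → 14
  B: 226 − 67.8 = 158.2 → 158
  → #160E9E

#6F6D92, #160E9E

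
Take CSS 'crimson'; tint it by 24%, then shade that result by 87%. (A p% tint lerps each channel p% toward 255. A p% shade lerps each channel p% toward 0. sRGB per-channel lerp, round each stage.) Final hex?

#1e0a0e

CSS crimson is rgb(220, 20, 60).
Lerp each channel 24% toward 255:
  R: 220 + 0.24×(255−220) = 220 + 8.4 = 228.4 → 228
  G: 20 + 0.24×(255−20) = 20 + 56.4 = 76.4 → 76
  B: 60 + 0.24×(255−60) = 60 + 46.8 = 106.8 → 107
After the tint: rgb(228, 76, 107) = #e44c6b.
Per channel, c → c + 0.87(0 − c):
  R: 228 − 198.36 = 29.64 → 30
  G: 76 + 0.87×(0−76) = 76 − 66.12 = 9.88 → 10
  B: 107 + 0.87×(0−107) = 107 − 93.09 = 13.91 → 14
rgb(30, 10, 14) = #1e0a0e.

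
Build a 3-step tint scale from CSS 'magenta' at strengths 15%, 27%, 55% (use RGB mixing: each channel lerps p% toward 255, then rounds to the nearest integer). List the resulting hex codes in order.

CSS magenta is rgb(255, 0, 255).
15%: (255→255, 0 + 38.25 = 38.25→38, 255→255) → #FF26FF
27%: (255→255, 0 + 68.85 = 68.85→69, 255→255) → #FF45FF
55%: (255→255, 0 + 140.25 = 140.25→140, 255→255) → #FF8CFF

#FF26FF, #FF45FF, #FF8CFF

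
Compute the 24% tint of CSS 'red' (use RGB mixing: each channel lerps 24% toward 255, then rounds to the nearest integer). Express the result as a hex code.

#FF3D3D

CSS red is rgb(255, 0, 0).
A 24% tint moves each channel 24% toward 255:
  R: 255 + 0.24×(255−255) = 255 + 0 = 255 → 255
  G: 0 + 0.24×(255−0) = 0 + 61.2 = 61.2 → 61
  B: 0 + 0.24×(255−0) = 0 + 61.2 = 61.2 → 61
rgb(255, 61, 61) = #FF3D3D.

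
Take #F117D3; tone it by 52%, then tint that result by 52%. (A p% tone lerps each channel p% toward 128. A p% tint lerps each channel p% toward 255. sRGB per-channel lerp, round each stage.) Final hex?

#DCAAD5

#F117D3 is rgb(241, 23, 211).
Per channel, c → c + 0.52(128 − c):
  R: 241 − 58.76 = 182.24 → 182
  G: 23 + 0.52×(128−23) = 23 + 54.6 = 77.6 → 78
  B: 211 − 43.16 = 167.84 → 168
After the tone: rgb(182, 78, 168) = #B64EA8.
Per channel, c → c + 0.52(255 − c):
  R: 182 + 37.96 = 219.96 → 220
  G: 78 + 92.04 = 170.04 → 170
  B: 168 + 0.52×(255−168) = 168 + 45.24 = 213.24 → 213
rgb(220, 170, 213) = #DCAAD5.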